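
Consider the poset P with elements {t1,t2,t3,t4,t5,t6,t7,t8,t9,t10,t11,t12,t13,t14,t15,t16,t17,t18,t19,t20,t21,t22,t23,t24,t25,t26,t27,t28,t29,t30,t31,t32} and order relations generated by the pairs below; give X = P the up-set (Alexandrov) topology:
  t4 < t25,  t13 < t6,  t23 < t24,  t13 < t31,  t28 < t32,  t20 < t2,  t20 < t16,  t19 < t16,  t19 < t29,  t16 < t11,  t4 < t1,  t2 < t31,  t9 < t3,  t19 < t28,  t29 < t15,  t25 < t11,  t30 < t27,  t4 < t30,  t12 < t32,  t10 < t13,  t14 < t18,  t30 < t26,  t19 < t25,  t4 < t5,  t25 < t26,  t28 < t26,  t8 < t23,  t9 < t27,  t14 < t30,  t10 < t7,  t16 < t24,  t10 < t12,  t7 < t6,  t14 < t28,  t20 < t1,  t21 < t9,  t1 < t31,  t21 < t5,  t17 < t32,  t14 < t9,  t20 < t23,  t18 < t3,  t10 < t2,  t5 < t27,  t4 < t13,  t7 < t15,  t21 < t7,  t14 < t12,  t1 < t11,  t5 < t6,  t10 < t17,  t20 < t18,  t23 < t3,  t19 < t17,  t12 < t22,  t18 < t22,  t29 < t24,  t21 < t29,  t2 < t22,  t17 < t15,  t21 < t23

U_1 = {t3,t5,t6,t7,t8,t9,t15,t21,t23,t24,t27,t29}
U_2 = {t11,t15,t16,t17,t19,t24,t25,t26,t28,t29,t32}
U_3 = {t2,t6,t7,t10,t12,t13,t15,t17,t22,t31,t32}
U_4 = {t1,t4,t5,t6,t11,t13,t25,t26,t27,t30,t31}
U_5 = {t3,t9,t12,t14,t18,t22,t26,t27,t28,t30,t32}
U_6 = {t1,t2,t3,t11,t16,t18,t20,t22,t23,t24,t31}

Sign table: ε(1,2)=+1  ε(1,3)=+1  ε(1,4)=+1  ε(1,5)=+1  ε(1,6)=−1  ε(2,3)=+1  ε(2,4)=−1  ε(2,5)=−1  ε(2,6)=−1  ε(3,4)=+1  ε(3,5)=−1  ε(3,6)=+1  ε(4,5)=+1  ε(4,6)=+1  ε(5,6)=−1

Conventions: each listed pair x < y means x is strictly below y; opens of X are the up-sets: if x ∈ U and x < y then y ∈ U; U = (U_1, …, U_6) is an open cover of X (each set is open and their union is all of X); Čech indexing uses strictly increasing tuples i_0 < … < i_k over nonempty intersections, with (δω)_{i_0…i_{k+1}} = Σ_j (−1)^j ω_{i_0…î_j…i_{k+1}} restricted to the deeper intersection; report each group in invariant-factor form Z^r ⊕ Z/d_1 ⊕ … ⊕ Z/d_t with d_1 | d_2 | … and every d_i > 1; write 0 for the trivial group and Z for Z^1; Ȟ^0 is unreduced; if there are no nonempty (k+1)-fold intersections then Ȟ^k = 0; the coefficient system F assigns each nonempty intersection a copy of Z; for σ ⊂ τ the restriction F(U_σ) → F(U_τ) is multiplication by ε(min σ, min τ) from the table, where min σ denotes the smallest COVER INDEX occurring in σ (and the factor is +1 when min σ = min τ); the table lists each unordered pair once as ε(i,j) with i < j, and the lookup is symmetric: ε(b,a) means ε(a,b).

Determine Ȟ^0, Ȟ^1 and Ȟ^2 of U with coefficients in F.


nonempty overlaps:
  U12={t15,t24,t29} U13={t6,t7,t15} U14={t5,t6,t27} U15={t3,t9,t27} U16={t3,t23,t24} U23={t15,t17,t32} U24={t11,t25,t26} U25={t26,t28,t32} U26={t11,t16,t24} U34={t6,t13,t31} U35={t12,t22,t32} U36={t2,t22,t31} U45={t26,t27,t30} U46={t1,t11,t31} U56={t3,t18,t22}
  U123={t15} U126={t24} U134={t6} U145={t27} U156={t3} U235={t32} U245={t26} U246={t11} U346={t31} U356={t22}
C dims 6,15,10; δ0: rk 6, SNF 1^5·2; δ1: rk 9, SNF 1^9
degree 0: 6−6−0 = 0 → Ȟ^0 ≅ 0
degree 1: 15−9−6 = 0 plus torsion [2] → Ȟ^1 ≅ Z/2
degree 2: 10−0−9 = 1 → Ȟ^2 ≅ Z

Ȟ^0 = 0,  Ȟ^1 = Z/2,  Ȟ^2 = Z


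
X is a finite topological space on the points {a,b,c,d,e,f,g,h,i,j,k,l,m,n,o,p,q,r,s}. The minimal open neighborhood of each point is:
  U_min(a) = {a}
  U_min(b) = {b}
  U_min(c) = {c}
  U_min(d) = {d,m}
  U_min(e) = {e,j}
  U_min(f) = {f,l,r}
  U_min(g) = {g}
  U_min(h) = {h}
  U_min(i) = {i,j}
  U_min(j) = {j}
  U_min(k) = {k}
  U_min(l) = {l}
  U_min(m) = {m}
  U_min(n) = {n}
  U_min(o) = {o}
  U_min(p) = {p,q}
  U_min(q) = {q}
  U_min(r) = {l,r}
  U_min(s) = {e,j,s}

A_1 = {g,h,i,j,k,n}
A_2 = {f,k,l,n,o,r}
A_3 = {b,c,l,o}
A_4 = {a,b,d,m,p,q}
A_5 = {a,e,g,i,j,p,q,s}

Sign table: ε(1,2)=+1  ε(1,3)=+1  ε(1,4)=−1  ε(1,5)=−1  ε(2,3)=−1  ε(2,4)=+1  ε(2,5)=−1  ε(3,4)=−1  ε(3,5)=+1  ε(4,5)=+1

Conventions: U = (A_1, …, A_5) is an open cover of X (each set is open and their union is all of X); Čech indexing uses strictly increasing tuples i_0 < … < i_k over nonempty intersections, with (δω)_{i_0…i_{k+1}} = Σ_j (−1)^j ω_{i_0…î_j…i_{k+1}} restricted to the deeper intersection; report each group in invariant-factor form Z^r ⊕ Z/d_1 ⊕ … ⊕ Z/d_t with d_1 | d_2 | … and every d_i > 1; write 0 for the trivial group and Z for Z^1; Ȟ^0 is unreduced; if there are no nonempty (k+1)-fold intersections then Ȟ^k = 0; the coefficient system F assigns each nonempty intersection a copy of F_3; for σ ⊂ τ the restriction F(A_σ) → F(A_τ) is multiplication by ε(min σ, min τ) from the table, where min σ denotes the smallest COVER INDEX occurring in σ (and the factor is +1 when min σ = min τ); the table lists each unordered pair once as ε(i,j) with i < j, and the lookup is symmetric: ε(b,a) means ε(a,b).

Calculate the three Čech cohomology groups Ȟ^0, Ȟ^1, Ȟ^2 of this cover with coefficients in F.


Ȟ^0 = 0; Ȟ^1 = 0; Ȟ^2 = 0

nonempty intersections:
  A12={k,n} A15={g,i,j} A23={l,o} A34={b} A45={a,p,q}
C dims 5,5; δ0: rk_F3 5
Ȟ^0: (5−5)−0=0 ⇒ 0
Ȟ^1: (5−0)−5=0 ⇒ 0
Ȟ^2: (0−0)−0=0 ⇒ 0


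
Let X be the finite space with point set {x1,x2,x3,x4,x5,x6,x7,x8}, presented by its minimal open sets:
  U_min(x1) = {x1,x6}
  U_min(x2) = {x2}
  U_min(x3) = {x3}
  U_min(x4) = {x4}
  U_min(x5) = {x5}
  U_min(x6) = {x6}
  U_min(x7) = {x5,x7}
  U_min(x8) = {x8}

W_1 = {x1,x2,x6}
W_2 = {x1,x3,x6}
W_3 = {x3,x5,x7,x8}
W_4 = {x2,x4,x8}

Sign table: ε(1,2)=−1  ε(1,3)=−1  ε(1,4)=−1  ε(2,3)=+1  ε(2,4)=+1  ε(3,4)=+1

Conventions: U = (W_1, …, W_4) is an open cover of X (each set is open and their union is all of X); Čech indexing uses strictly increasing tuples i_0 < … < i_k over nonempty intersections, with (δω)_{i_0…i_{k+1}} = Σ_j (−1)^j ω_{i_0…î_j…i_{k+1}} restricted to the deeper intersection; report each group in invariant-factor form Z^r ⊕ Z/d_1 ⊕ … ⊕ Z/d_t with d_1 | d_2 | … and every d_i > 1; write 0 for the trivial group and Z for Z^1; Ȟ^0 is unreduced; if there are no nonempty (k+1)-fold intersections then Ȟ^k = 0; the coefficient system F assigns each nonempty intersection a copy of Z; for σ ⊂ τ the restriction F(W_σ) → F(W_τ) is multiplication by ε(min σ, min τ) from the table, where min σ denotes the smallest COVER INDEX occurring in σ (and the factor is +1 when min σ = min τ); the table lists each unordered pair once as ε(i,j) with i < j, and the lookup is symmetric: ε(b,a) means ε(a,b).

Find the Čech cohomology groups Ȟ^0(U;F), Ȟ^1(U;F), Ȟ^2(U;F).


Ȟ^0 = Z,  Ȟ^1 = Z,  Ȟ^2 = 0

nerve of the cover:
  W12={x1,x6} W14={x2} W23={x3} W34={x8}
C dims 4,4; δ0: rk 3, SNF 1^3
Ȟ^0 = (4 − 3) − 0 = 1, so Ȟ^0 ≅ Z
Ȟ^1 = (4 − 0) − 3 = 1, so Ȟ^1 ≅ Z
Ȟ^2 = (0 − 0) − 0 = 0, so Ȟ^2 ≅ 0


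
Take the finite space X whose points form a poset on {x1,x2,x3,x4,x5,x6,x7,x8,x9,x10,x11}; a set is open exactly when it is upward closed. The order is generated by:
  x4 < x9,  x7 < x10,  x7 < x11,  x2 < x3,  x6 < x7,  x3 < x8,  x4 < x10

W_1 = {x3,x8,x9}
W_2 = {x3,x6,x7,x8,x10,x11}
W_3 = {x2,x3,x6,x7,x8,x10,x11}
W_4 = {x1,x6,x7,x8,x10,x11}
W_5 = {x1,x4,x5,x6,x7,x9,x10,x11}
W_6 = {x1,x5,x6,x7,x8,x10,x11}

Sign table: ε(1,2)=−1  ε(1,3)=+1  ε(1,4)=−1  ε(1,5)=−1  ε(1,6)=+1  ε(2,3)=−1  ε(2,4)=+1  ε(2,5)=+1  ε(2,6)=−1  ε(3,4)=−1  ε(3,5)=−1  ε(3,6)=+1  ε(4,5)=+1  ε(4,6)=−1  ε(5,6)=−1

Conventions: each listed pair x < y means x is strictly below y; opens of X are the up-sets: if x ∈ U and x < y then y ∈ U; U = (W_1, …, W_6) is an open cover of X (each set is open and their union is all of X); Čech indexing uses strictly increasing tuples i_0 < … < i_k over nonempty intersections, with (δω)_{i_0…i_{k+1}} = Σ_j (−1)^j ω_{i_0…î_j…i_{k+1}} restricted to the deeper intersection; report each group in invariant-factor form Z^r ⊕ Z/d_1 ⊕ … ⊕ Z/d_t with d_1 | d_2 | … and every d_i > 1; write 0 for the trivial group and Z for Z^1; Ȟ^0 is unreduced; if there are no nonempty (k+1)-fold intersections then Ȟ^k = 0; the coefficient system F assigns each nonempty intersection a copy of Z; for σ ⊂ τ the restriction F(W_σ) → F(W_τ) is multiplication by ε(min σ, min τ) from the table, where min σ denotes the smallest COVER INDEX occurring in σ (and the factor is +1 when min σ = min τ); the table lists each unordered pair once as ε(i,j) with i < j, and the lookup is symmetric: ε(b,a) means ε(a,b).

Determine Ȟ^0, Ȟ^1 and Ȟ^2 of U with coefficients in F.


Ȟ^0 ≅ Z, Ȟ^1 ≅ Z, Ȟ^2 ≅ 0

nerve of the cover:
  W12={x3,x8} W13={x3,x8} W14={x8} W15={x9} W16={x8} W23={x3,x6,x7,x8,x10,x11} W24={x6,x7,x8,x10,x11} W25={x6,x7,x10,x11} W26={x6,x7,x8,x10,x11} W34={x6,x7,x8,x10,x11} W35={x6,x7,x10,x11} W36={x6,x7,x8,x10,x11} W45={x1,x6,x7,x10,x11} W46={x1,x6,x7,x8,x10,x11} W56={x1,x5,x6,x7,x10,x11}
  W123={x3,x8} W124={x8} W126={x8} W134={x8} W136={x8} W146={x8} W234={x6,x7,x8,x10,x11} W235={x6,x7,x10,x11} W236={x6,x7,x8,x10,x11} W245={x6,x7,x10,x11} W246={x6,x7,x8,x10,x11} W256={x6,x7,x10,x11} W345={x6,x7,x10,x11} W346={x6,x7,x8,x10,x11} W356={x6,x7,x10,x11} W456={x1,x6,x7,x10,x11}
  W1234={x8} W1236={x8} W1246={x8} W1346={x8} W2345={x6,x7,x10,x11} W2346={x6,x7,x8,x10,x11} W2356={x6,x7,x10,x11} W2456={x6,x7,x10,x11} W3456={x6,x7,x10,x11}
  W12346={x8} W23456={x6,x7,x10,x11}
C dims 6,15,16,9; δ0: rk 5, SNF 1^5; δ1: rk 9, SNF 1^9; δ2: rk 7, SNF 1^7
Ȟ^0 = (6 − 5) − 0 = 1, so Ȟ^0 ≅ Z
Ȟ^1 = (15 − 9) − 5 = 1, so Ȟ^1 ≅ Z
Ȟ^2 = (16 − 7) − 9 = 0, so Ȟ^2 ≅ 0


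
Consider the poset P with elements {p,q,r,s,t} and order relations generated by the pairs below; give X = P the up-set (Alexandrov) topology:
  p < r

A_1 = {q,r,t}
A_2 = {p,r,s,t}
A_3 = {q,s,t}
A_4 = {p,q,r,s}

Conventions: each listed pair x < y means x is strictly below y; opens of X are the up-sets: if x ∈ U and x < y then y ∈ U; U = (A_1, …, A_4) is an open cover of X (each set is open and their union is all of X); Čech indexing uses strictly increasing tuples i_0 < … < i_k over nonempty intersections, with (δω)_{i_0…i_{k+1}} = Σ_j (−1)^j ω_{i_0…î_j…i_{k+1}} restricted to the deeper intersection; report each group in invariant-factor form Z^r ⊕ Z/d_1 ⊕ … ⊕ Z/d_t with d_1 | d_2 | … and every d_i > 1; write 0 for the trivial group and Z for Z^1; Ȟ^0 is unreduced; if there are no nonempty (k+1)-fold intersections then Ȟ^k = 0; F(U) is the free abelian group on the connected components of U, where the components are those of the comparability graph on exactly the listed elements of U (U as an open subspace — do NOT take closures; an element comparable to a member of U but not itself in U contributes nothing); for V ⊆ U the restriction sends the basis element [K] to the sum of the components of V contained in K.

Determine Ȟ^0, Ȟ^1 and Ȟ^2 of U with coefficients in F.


nonempty overlaps:
  A12={r,t} A13={q,t} A14={q,r} A23={s,t} A24={p,r,s} A34={q,s}
  A123={t} A124={r} A134={q} A234={s}
components per intersection:
  A1: {q} {r} {t}
  A2: {p,r} {s} {t}
  A3: {q} {s} {t}
  A4: {p,r} {q} {s}
  A12: {r} {t}
  A13: {q} {t}
  A14: {q} {r}
  A23: {s} {t}
  A24: {p,r} {s}
  A34: {q} {s}
  A123: {t}
  A124: {r}
  A134: {q}
  A234: {s}
C dims 12,12,4; δ0: rk 8, SNF 1^8; δ1: rk 4, SNF 1^4
degree 0: 12−8−0 = 4 → Ȟ^0 ≅ Z^4
degree 1: 12−4−8 = 0 → Ȟ^1 ≅ 0
degree 2: 4−0−4 = 0 → Ȟ^2 ≅ 0

Ȟ^0(U;F) ≅ Z^4, Ȟ^1(U;F) ≅ 0 and Ȟ^2(U;F) ≅ 0


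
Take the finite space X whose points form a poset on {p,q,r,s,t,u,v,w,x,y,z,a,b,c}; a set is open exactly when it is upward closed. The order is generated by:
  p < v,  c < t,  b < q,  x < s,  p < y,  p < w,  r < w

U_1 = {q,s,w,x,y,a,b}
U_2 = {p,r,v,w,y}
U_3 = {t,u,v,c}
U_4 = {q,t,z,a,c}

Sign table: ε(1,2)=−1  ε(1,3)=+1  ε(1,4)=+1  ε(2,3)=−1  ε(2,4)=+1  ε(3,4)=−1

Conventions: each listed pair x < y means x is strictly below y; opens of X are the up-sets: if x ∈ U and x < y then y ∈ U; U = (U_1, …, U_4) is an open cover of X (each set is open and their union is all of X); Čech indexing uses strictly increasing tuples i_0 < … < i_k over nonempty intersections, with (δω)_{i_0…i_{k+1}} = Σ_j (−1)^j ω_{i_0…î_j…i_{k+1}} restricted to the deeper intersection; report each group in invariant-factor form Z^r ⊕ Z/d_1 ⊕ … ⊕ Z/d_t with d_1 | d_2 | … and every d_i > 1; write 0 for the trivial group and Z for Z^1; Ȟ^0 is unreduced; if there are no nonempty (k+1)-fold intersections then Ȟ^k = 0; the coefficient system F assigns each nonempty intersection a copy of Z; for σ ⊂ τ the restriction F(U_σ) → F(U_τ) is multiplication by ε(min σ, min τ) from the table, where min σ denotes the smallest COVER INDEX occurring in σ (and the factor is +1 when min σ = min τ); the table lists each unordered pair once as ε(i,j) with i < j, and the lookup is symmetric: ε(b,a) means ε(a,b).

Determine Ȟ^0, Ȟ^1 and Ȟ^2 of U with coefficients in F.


Ȟ^0 = 0, Ȟ^1 = Z/2, Ȟ^2 = 0

cover nerve:
  U12={w,y} U14={q,a} U23={v} U34={t,c}
C dims 4,4; δ0: rk 4, SNF 1^3·2
Ȟ^0: (4−4)−0=0 ⇒ 0
Ȟ^1: (4−0)−4=0 plus torsion [2] ⇒ Z/2
Ȟ^2: (0−0)−0=0 ⇒ 0


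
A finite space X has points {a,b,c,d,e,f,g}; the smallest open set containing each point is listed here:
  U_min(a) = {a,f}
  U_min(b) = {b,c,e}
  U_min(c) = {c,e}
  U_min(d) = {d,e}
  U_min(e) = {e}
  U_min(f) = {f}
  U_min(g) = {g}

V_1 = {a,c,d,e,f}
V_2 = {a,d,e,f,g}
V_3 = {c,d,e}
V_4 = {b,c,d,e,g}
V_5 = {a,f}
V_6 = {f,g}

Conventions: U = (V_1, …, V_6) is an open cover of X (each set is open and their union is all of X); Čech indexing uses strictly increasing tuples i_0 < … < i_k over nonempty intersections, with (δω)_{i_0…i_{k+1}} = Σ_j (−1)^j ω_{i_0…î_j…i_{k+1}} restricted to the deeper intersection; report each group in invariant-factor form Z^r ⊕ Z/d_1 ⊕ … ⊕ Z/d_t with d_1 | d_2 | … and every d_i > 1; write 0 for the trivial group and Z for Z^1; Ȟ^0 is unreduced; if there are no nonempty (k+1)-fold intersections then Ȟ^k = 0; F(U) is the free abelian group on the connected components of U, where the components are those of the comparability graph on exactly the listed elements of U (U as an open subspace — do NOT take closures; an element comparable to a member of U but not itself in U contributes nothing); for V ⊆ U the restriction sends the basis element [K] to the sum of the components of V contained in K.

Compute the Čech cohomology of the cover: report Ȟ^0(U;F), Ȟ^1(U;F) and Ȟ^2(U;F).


Ȟ^0(U;F) ≅ Z^3; Ȟ^1(U;F) ≅ 0; Ȟ^2(U;F) ≅ 0

nonempty overlaps:
  V12={a,d,e,f} V13={c,d,e} V14={c,d,e} V15={a,f} V16={f} V23={d,e} V24={d,e,g} V25={a,f} V26={f,g} V34={c,d,e} V46={g} V56={f}
  V123={d,e} V124={d,e} V125={a,f} V126={f} V134={c,d,e} V156={f} V234={d,e} V246={g} V256={f}
  V1234={d,e} V1256={f}
components per intersection:
  V1: {a,f} {c,d,e}
  V2: {a,f} {d,e} {g}
  V3: {c,d,e}
  V4: {b,c,d,e} {g}
  V5: {a,f}
  V6: {f} {g}
  V12: {a,f} {d,e}
  V13: {c,d,e}
  V14: {c,d,e}
  V15: {a,f}
  V16: {f}
  V23: {d,e}
  V24: {d,e} {g}
  V25: {a,f}
  V26: {f} {g}
  V34: {c,d,e}
  V46: {g}
  V56: {f}
  V123: {d,e}
  V124: {d,e}
  V125: {a,f}
  V126: {f}
  V134: {c,d,e}
  V156: {f}
  V234: {d,e}
  V246: {g}
  V256: {f}
  V1234: {d,e}
  V1256: {f}
C dims 11,15,9,2; δ0: rk 8, SNF 1^8; δ1: rk 7, SNF 1^7; δ2: rk 2, SNF 1^2
degree 0: 11−8−0 = 3 → Ȟ^0 ≅ Z^3
degree 1: 15−7−8 = 0 → Ȟ^1 ≅ 0
degree 2: 9−2−7 = 0 → Ȟ^2 ≅ 0


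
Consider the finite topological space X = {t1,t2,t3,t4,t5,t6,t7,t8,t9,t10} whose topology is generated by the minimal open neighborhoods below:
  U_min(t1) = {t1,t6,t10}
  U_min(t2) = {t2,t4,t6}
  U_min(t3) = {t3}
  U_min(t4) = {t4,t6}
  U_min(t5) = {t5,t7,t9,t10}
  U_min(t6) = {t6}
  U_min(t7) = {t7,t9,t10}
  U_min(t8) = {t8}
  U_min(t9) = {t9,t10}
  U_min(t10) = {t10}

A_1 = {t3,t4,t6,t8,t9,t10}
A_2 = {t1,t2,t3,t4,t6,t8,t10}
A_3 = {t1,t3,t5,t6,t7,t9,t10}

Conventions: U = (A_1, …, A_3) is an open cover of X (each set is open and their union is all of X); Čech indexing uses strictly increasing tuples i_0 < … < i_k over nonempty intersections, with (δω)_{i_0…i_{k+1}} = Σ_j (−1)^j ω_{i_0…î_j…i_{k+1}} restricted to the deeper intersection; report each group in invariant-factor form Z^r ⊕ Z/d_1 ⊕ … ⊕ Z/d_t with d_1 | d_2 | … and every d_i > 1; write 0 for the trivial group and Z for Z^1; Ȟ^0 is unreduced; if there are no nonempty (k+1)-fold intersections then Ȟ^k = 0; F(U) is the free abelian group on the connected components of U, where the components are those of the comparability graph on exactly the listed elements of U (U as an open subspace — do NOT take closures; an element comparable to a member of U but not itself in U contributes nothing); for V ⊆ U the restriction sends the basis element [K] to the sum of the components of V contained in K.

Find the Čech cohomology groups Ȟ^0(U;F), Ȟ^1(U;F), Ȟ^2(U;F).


Ȟ^0 ≅ Z^3, Ȟ^1 ≅ 0 and Ȟ^2 ≅ 0

nonempty overlaps:
  A12={t3,t4,t6,t8,t10} A13={t3,t6,t9,t10} A23={t1,t3,t6,t10}
  A123={t3,t6,t10}
components per intersection:
  A1: {t3} {t4,t6} {t8} {t9,t10}
  A2: {t1,t2,t4,t6,t10} {t3} {t8}
  A3: {t1,t5,t6,t7,t9,t10} {t3}
  A12: {t3} {t4,t6} {t8} {t10}
  A13: {t3} {t6} {t9,t10}
  A23: {t1,t6,t10} {t3}
  A123: {t3} {t6} {t10}
C dims 9,9,3; δ0: rk 6, SNF 1^6; δ1: rk 3, SNF 1^3
degree 0: 9−6−0 = 3 → Ȟ^0 ≅ Z^3
degree 1: 9−3−6 = 0 → Ȟ^1 ≅ 0
degree 2: 3−0−3 = 0 → Ȟ^2 ≅ 0


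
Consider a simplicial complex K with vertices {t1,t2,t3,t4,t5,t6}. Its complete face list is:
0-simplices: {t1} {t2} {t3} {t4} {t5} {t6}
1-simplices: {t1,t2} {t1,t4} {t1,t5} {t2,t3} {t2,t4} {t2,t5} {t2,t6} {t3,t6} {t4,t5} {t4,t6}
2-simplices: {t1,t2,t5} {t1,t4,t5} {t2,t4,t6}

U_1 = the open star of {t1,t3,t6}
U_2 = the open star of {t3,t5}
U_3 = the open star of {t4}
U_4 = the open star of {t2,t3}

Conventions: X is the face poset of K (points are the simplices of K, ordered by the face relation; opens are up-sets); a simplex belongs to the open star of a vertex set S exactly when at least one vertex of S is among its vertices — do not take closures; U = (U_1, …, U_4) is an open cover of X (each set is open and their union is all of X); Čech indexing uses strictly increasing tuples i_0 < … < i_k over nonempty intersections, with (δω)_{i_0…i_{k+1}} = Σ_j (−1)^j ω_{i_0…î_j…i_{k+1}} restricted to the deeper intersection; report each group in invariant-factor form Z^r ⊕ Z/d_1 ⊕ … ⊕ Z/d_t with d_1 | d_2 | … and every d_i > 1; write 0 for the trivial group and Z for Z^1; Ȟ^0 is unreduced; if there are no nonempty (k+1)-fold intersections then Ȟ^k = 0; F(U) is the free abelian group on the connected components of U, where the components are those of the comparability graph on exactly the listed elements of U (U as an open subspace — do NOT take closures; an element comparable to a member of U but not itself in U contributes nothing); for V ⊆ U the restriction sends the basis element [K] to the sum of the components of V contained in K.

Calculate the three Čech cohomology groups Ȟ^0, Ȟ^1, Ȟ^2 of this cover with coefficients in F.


cover nerve:
  U1={{t1},{t3},{t6},{t1,t2},{t1,t4},{t1,t5},{t2,t3},{t2,t6},{t3,t6},{t4,t6},{t1,t2,t5},{t1,t4,t5},{t2,t4,t6}} U2={{t3},{t5},{t1,t5},{t2,t3},{t2,t5},{t3,t6},{t4,t5},{t1,t2,t5},{t1,t4,t5}} U3={{t4},{t1,t4},{t2,t4},{t4,t5},{t4,t6},{t1,t4,t5},{t2,t4,t6}} U4={{t2},{t3},{t1,t2},{t2,t3},{t2,t4},{t2,t5},{t2,t6},{t3,t6},{t1,t2,t5},{t2,t4,t6}}
  U12={{t3},{t1,t5},{t2,t3},{t3,t6},{t1,t2,t5},{t1,t4,t5}} U13={{t1,t4},{t4,t6},{t1,t4,t5},{t2,t4,t6}} U14={{t3},{t1,t2},{t2,t3},{t2,t6},{t3,t6},{t1,t2,t5},{t2,t4,t6}} U23={{t4,t5},{t1,t4,t5}} U24={{t3},{t2,t3},{t2,t5},{t3,t6},{t1,t2,t5}} U34={{t2,t4},{t2,t4,t6}}
  U123={{t1,t4,t5}} U124={{t3},{t2,t3},{t3,t6},{t1,t2,t5}} U134={{t2,t4,t6}}
components per intersection:
  U1: {{t1},{t1,t2},{t1,t4},{t1,t5},{t1,t2,t5},{t1,t4,t5}} {{t3},{t6},{t2,t3},{t2,t6},{t3,t6},{t4,t6},{t2,t4,t6}}
  U2: {{t3},{t2,t3},{t3,t6}} {{t5},{t1,t5},{t2,t5},{t4,t5},{t1,t2,t5},{t1,t4,t5}}
  U3: {{t4},{t1,t4},{t2,t4},{t4,t5},{t4,t6},{t1,t4,t5},{t2,t4,t6}}
  U4: {{t2},{t3},{t1,t2},{t2,t3},{t2,t4},{t2,t5},{t2,t6},{t3,t6},{t1,t2,t5},{t2,t4,t6}}
  U12: {{t3},{t2,t3},{t3,t6}} {{t1,t5},{t1,t2,t5},{t1,t4,t5}}
  U13: {{t1,t4},{t1,t4,t5}} {{t4,t6},{t2,t4,t6}}
  U14: {{t3},{t2,t3},{t3,t6}} {{t1,t2},{t1,t2,t5}} {{t2,t6},{t2,t4,t6}}
  U23: {{t4,t5},{t1,t4,t5}}
  U24: {{t3},{t2,t3},{t3,t6}} {{t2,t5},{t1,t2,t5}}
  U34: {{t2,t4},{t2,t4,t6}}
  U123: {{t1,t4,t5}}
  U124: {{t3},{t2,t3},{t3,t6}} {{t1,t2,t5}}
  U134: {{t2,t4,t6}}
C dims 6,11,4; δ0: rk 5, SNF 1^5; δ1: rk 4, SNF 1^4
Ȟ^0: (6−5)−0=1 ⇒ Z
Ȟ^1: (11−4)−5=2 ⇒ Z^2
Ȟ^2: (4−0)−4=0 ⇒ 0

Ȟ^0(U;F) ≅ Z; Ȟ^1(U;F) ≅ Z^2; Ȟ^2(U;F) ≅ 0


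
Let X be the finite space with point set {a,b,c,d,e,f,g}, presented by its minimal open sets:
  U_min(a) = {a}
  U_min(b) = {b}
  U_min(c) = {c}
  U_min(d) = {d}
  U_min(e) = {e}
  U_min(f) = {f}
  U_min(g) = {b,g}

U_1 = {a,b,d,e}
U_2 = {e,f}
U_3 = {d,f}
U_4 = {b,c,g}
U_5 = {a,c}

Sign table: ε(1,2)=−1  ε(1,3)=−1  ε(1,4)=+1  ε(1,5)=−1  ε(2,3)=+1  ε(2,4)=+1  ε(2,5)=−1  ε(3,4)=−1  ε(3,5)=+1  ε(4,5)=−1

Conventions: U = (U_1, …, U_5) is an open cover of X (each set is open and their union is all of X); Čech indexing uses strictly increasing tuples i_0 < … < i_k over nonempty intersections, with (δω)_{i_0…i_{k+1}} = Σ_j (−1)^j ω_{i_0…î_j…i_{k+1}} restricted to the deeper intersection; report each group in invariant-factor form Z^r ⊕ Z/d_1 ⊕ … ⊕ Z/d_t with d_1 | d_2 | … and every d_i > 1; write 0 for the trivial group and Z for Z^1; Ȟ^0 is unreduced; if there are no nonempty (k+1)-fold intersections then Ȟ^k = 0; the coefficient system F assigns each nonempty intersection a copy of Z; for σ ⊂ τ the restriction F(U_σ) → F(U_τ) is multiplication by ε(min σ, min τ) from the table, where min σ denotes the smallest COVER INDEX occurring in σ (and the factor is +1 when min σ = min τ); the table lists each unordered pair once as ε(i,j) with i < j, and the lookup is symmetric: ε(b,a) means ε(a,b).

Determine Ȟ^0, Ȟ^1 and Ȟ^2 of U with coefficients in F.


Ȟ^0 = Z, Ȟ^1 = Z^2 and Ȟ^2 = 0

nonempty overlaps:
  U12={e} U13={d} U14={b} U15={a} U23={f} U45={c}
C dims 5,6; δ0: rk 4, SNF 1^4
degree 0: 5−4−0 = 1 → Ȟ^0 ≅ Z
degree 1: 6−0−4 = 2 → Ȟ^1 ≅ Z^2
degree 2: 0−0−0 = 0 → Ȟ^2 ≅ 0


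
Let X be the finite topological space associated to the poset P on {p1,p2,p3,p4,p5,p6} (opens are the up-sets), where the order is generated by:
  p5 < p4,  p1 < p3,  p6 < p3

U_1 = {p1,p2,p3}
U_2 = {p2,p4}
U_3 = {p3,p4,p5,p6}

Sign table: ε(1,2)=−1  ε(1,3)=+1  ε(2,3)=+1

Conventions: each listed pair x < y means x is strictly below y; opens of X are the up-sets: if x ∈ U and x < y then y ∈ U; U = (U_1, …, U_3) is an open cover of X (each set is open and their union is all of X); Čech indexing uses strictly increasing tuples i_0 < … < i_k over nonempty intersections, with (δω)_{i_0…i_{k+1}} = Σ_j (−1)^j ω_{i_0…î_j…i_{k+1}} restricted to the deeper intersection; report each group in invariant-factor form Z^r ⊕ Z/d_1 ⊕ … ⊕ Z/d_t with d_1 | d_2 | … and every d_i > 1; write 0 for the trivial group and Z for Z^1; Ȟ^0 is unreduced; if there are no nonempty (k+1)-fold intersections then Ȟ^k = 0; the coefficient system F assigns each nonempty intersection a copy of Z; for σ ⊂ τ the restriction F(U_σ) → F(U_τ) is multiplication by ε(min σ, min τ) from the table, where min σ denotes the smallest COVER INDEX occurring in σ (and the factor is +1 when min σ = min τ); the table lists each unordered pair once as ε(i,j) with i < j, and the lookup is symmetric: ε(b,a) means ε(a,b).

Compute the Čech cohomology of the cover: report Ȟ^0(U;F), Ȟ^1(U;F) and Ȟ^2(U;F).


Ȟ^0 = 0, Ȟ^1 = Z/2, Ȟ^2 = 0

nerve of the cover:
  U12={p2} U13={p3} U23={p4}
C dims 3,3; δ0: rk 3, SNF 1^2·2
Ȟ^0 = (3 − 3) − 0 = 0, so Ȟ^0 ≅ 0
Ȟ^1 = (3 − 0) − 3 = 0 plus torsion [2], so Ȟ^1 ≅ Z/2
Ȟ^2 = (0 − 0) − 0 = 0, so Ȟ^2 ≅ 0


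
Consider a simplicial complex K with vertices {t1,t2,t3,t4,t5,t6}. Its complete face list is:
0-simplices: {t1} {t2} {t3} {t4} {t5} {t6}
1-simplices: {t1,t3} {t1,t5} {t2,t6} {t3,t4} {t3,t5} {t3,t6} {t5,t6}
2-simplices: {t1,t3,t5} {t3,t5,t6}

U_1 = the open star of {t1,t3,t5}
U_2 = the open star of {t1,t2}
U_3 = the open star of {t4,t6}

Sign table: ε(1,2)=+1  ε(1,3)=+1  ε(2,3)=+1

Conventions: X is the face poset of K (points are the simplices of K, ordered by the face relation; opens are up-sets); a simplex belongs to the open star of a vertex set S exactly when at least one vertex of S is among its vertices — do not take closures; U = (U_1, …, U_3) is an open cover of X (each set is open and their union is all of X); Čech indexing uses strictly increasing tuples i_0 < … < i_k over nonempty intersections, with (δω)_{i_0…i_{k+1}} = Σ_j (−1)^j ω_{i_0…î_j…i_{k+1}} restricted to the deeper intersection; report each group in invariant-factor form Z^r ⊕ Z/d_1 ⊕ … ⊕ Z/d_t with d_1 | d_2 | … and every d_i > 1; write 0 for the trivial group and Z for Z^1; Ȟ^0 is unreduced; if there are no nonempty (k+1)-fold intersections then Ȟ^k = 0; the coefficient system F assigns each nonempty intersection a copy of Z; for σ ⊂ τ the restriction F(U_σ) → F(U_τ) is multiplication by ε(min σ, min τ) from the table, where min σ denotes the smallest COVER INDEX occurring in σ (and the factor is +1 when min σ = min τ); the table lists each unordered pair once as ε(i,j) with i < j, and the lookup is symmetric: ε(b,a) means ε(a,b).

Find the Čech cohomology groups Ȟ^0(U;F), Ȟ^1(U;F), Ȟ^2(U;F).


intersection data:
  U1={{t1},{t3},{t5},{t1,t3},{t1,t5},{t3,t4},{t3,t5},{t3,t6},{t5,t6},{t1,t3,t5},{t3,t5,t6}} U2={{t1},{t2},{t1,t3},{t1,t5},{t2,t6},{t1,t3,t5}} U3={{t4},{t6},{t2,t6},{t3,t4},{t3,t6},{t5,t6},{t3,t5,t6}}
  U12={{t1},{t1,t3},{t1,t5},{t1,t3,t5}} U13={{t3,t4},{t3,t6},{t5,t6},{t3,t5,t6}} U23={{t2,t6}}
C dims 3,3; δ0: rk 2, SNF 1^2
Ȟ^0 = (3 − 2) − 0 = 1, so Ȟ^0 ≅ Z
Ȟ^1 = (3 − 0) − 2 = 1, so Ȟ^1 ≅ Z
Ȟ^2 = (0 − 0) − 0 = 0, so Ȟ^2 ≅ 0

Ȟ^0 = Z,  Ȟ^1 = Z,  Ȟ^2 = 0


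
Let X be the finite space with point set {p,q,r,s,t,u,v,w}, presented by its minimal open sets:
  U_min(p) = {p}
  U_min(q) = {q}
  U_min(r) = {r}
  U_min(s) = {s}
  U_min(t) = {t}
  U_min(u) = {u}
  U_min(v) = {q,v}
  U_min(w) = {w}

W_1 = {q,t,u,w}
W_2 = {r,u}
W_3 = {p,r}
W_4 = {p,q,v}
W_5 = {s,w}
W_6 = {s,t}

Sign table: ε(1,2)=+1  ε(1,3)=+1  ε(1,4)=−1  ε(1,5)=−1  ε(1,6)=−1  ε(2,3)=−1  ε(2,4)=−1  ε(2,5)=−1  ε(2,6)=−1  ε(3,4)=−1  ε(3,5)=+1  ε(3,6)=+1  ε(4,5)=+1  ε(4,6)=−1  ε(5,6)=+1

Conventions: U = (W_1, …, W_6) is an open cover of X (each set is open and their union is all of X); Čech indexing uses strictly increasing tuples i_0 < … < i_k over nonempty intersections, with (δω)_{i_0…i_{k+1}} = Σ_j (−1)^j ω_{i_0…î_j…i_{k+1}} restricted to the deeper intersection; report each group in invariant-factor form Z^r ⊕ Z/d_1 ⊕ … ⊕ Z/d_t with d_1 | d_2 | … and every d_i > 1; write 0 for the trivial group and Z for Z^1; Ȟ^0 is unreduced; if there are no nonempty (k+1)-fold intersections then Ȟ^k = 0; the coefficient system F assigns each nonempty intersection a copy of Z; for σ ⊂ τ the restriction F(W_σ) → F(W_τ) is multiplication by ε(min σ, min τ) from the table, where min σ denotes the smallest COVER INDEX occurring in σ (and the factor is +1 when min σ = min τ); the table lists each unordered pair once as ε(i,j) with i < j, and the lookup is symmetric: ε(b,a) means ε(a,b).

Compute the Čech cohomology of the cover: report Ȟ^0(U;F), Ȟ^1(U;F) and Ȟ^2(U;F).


nerve of the cover:
  W12={u} W14={q} W15={w} W16={t} W23={r} W34={p} W56={s}
C dims 6,7; δ0: rk 6, SNF 1^5·2
Ȟ^0 = (6 − 6) − 0 = 0, so Ȟ^0 ≅ 0
Ȟ^1 = (7 − 0) − 6 = 1 plus torsion [2], so Ȟ^1 ≅ Z ⊕ Z/2
Ȟ^2 = (0 − 0) − 0 = 0, so Ȟ^2 ≅ 0

Ȟ^0(U;F) ≅ 0,  Ȟ^1(U;F) ≅ Z ⊕ Z/2,  Ȟ^2(U;F) ≅ 0


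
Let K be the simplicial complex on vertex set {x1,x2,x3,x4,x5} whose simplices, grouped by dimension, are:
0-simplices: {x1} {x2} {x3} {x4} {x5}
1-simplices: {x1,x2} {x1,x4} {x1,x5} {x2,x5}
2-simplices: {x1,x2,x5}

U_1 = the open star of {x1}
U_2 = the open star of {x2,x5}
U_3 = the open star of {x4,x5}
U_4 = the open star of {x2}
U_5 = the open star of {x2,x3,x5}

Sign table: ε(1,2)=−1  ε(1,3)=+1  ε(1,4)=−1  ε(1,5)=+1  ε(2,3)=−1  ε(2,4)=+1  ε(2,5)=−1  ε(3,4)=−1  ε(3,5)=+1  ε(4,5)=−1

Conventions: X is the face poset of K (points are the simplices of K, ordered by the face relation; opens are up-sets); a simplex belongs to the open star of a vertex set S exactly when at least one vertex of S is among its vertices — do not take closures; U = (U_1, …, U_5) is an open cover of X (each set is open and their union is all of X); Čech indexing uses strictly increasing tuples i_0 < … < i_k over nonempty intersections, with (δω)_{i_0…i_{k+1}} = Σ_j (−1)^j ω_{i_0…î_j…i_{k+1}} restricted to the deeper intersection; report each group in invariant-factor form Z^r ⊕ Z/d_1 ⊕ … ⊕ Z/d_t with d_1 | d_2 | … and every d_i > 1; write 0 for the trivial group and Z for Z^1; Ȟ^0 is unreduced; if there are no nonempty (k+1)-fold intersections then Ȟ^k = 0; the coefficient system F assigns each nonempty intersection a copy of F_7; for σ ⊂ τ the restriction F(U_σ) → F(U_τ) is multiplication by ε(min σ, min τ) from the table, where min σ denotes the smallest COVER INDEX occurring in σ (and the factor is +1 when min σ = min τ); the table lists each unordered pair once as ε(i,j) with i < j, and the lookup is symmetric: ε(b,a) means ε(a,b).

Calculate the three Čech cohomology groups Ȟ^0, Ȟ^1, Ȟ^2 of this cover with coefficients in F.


nonempty overlaps:
  U1={{x1},{x1,x2},{x1,x4},{x1,x5},{x1,x2,x5}} U2={{x2},{x5},{x1,x2},{x1,x5},{x2,x5},{x1,x2,x5}} U3={{x4},{x5},{x1,x4},{x1,x5},{x2,x5},{x1,x2,x5}} U4={{x2},{x1,x2},{x2,x5},{x1,x2,x5}} U5={{x2},{x3},{x5},{x1,x2},{x1,x5},{x2,x5},{x1,x2,x5}}
  U12={{x1,x2},{x1,x5},{x1,x2,x5}} U13={{x1,x4},{x1,x5},{x1,x2,x5}} U14={{x1,x2},{x1,x2,x5}} U15={{x1,x2},{x1,x5},{x1,x2,x5}} U23={{x5},{x1,x5},{x2,x5},{x1,x2,x5}} U24={{x2},{x1,x2},{x2,x5},{x1,x2,x5}} U25={{x2},{x5},{x1,x2},{x1,x5},{x2,x5},{x1,x2,x5}} U34={{x2,x5},{x1,x2,x5}} U35={{x5},{x1,x5},{x2,x5},{x1,x2,x5}} U45={{x2},{x1,x2},{x2,x5},{x1,x2,x5}}
  U123={{x1,x5},{x1,x2,x5}} U124={{x1,x2},{x1,x2,x5}} U125={{x1,x2},{x1,x5},{x1,x2,x5}} U134={{x1,x2,x5}} U135={{x1,x5},{x1,x2,x5}} U145={{x1,x2},{x1,x2,x5}} U234={{x2,x5},{x1,x2,x5}} U235={{x5},{x1,x5},{x2,x5},{x1,x2,x5}} U245={{x2},{x1,x2},{x2,x5},{x1,x2,x5}} U345={{x2,x5},{x1,x2,x5}}
  U1234={{x1,x2,x5}} U1235={{x1,x5},{x1,x2,x5}} U1245={{x1,x2},{x1,x2,x5}} U1345={{x1,x2,x5}} U2345={{x2,x5},{x1,x2,x5}}
  U12345={{x1,x2,x5}}
C dims 5,10,10,5; δ0: rk_F7 4; δ1: rk_F7 6; δ2: rk_F7 4
degree 0: 5−4−0 = 1 → Ȟ^0 ≅ Z/7
degree 1: 10−6−4 = 0 → Ȟ^1 ≅ 0
degree 2: 10−4−6 = 0 → Ȟ^2 ≅ 0

Ȟ^0(U;F) ≅ Z/7, Ȟ^1(U;F) ≅ 0 and Ȟ^2(U;F) ≅ 0


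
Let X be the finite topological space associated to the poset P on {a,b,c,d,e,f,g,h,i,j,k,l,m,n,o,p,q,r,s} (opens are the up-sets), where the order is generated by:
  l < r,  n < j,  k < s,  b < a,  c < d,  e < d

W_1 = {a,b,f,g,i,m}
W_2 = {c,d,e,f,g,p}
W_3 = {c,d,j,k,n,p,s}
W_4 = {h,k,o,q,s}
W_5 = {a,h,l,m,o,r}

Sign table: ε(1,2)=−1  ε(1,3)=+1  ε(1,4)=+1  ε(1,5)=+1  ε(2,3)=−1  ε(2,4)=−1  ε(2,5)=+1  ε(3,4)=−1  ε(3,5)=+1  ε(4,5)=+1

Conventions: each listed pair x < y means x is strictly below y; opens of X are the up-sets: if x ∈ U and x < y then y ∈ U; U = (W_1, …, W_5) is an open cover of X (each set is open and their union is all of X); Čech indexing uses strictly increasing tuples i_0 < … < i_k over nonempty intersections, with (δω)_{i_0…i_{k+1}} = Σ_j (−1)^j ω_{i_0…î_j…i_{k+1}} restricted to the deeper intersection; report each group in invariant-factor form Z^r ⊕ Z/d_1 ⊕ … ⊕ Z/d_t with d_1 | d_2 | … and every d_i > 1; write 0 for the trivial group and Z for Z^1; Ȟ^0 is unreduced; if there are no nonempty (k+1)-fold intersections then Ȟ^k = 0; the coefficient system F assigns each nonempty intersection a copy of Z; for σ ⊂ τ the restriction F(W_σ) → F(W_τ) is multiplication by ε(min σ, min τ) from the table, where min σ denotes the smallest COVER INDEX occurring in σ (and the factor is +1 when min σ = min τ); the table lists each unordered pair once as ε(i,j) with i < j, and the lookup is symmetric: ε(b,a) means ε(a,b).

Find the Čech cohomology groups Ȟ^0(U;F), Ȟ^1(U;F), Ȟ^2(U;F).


Ȟ^0 ≅ 0; Ȟ^1 ≅ Z/2; Ȟ^2 ≅ 0

cover nerve:
  W12={f,g} W15={a,m} W23={c,d,p} W34={k,s} W45={h,o}
C dims 5,5; δ0: rk 5, SNF 1^4·2
Ȟ^0: (5−5)−0=0 ⇒ 0
Ȟ^1: (5−0)−5=0 plus torsion [2] ⇒ Z/2
Ȟ^2: (0−0)−0=0 ⇒ 0


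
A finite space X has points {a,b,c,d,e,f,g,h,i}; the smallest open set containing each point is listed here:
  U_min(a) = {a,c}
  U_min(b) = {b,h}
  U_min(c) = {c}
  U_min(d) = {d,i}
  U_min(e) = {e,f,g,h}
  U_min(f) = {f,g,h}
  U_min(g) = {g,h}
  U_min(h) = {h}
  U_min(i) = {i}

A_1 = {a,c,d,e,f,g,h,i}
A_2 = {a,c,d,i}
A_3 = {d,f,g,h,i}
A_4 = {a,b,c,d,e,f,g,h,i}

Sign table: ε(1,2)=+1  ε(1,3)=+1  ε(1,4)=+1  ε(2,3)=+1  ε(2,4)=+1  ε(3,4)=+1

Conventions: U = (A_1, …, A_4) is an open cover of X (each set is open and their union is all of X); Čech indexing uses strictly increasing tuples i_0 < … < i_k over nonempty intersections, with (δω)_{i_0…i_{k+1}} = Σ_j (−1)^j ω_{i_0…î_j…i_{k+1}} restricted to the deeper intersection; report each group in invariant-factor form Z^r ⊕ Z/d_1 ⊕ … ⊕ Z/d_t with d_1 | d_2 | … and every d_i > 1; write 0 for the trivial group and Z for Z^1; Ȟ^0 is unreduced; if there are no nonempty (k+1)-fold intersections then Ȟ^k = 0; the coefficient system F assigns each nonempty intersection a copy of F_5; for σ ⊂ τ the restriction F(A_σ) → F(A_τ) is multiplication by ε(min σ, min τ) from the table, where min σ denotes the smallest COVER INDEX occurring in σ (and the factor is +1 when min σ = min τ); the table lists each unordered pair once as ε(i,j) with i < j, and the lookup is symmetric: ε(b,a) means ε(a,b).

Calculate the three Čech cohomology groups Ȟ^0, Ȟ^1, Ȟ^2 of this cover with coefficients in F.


nerve of the cover:
  A12={a,c,d,i} A13={d,f,g,h,i} A14={a,c,d,e,f,g,h,i} A23={d,i} A24={a,c,d,i} A34={d,f,g,h,i}
  A123={d,i} A124={a,c,d,i} A134={d,f,g,h,i} A234={d,i}
  A1234={d,i}
C dims 4,6,4,1; δ0: rk_F5 3; δ1: rk_F5 3; δ2: rk_F5 1
Ȟ^0 = (4 − 3) − 0 = 1, so Ȟ^0 ≅ Z/5
Ȟ^1 = (6 − 3) − 3 = 0, so Ȟ^1 ≅ 0
Ȟ^2 = (4 − 1) − 3 = 0, so Ȟ^2 ≅ 0

Ȟ^0(U;F) ≅ Z/5, Ȟ^1(U;F) ≅ 0, Ȟ^2(U;F) ≅ 0


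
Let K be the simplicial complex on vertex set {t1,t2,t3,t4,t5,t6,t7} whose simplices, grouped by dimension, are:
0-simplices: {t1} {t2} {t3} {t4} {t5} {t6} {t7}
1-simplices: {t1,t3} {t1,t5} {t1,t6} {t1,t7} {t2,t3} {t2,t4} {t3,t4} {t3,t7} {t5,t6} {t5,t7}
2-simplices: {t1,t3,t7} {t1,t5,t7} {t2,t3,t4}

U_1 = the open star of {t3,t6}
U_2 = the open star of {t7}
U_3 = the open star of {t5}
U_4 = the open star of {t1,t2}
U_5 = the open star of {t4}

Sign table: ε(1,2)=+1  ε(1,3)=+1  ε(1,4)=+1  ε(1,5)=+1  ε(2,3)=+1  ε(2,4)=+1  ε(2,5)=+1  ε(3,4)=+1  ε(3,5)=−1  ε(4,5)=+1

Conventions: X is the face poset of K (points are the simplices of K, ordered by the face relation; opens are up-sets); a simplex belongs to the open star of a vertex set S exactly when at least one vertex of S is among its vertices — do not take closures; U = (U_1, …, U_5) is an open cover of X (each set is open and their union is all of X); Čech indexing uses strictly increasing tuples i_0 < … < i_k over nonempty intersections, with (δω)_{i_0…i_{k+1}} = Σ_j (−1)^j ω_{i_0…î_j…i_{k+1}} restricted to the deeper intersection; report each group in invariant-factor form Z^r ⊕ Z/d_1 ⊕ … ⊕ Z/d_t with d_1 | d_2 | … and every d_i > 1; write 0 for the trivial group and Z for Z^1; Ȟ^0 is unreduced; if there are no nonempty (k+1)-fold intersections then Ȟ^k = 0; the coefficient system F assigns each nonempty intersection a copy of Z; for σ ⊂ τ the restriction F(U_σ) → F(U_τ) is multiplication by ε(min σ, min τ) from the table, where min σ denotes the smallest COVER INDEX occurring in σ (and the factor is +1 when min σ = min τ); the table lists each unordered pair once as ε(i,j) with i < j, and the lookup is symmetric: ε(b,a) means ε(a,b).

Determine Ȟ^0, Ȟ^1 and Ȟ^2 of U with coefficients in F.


Ȟ^0 = Z, Ȟ^1 = Z, Ȟ^2 = 0

intersection data:
  U1={{t3},{t6},{t1,t3},{t1,t6},{t2,t3},{t3,t4},{t3,t7},{t5,t6},{t1,t3,t7},{t2,t3,t4}} U2={{t7},{t1,t7},{t3,t7},{t5,t7},{t1,t3,t7},{t1,t5,t7}} U3={{t5},{t1,t5},{t5,t6},{t5,t7},{t1,t5,t7}} U4={{t1},{t2},{t1,t3},{t1,t5},{t1,t6},{t1,t7},{t2,t3},{t2,t4},{t1,t3,t7},{t1,t5,t7},{t2,t3,t4}} U5={{t4},{t2,t4},{t3,t4},{t2,t3,t4}}
  U12={{t3,t7},{t1,t3,t7}} U13={{t5,t6}} U14={{t1,t3},{t1,t6},{t2,t3},{t1,t3,t7},{t2,t3,t4}} U15={{t3,t4},{t2,t3,t4}} U23={{t5,t7},{t1,t5,t7}} U24={{t1,t7},{t1,t3,t7},{t1,t5,t7}} U34={{t1,t5},{t1,t5,t7}} U45={{t2,t4},{t2,t3,t4}}
  U124={{t1,t3,t7}} U145={{t2,t3,t4}} U234={{t1,t5,t7}}
C dims 5,8,3; δ0: rk 4, SNF 1^4; δ1: rk 3, SNF 1^3
Ȟ^0 = (5 − 4) − 0 = 1, so Ȟ^0 ≅ Z
Ȟ^1 = (8 − 3) − 4 = 1, so Ȟ^1 ≅ Z
Ȟ^2 = (3 − 0) − 3 = 0, so Ȟ^2 ≅ 0


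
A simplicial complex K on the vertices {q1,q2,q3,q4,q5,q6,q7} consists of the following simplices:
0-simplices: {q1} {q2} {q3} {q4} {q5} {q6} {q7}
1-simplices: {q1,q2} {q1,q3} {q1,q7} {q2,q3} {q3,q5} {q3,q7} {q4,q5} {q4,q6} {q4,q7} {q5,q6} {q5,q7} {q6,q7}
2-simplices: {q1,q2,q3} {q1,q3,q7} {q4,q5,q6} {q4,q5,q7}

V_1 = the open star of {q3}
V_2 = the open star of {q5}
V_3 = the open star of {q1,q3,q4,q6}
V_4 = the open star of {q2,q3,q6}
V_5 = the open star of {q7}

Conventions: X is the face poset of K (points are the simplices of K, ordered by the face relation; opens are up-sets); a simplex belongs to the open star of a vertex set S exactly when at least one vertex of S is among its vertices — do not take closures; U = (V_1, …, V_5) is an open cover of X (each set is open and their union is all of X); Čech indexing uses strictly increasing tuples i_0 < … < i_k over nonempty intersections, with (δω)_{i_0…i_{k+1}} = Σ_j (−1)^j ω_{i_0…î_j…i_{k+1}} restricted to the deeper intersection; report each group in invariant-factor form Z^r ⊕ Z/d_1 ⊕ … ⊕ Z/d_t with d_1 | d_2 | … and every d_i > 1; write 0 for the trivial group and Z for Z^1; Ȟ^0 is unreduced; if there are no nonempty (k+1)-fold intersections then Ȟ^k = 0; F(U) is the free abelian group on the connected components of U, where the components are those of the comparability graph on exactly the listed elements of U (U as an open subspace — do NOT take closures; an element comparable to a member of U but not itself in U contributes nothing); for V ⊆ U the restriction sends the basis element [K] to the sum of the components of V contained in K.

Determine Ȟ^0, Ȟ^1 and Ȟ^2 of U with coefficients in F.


Ȟ^0(U;F) ≅ Z,  Ȟ^1(U;F) ≅ Z^2,  Ȟ^2(U;F) ≅ 0

nerve of the cover:
  V1={{q3},{q1,q3},{q2,q3},{q3,q5},{q3,q7},{q1,q2,q3},{q1,q3,q7}} V2={{q5},{q3,q5},{q4,q5},{q5,q6},{q5,q7},{q4,q5,q6},{q4,q5,q7}} V3={{q1},{q3},{q4},{q6},{q1,q2},{q1,q3},{q1,q7},{q2,q3},{q3,q5},{q3,q7},{q4,q5},{q4,q6},{q4,q7},{q5,q6},{q6,q7},{q1,q2,q3},{q1,q3,q7},{q4,q5,q6},{q4,q5,q7}} V4={{q2},{q3},{q6},{q1,q2},{q1,q3},{q2,q3},{q3,q5},{q3,q7},{q4,q6},{q5,q6},{q6,q7},{q1,q2,q3},{q1,q3,q7},{q4,q5,q6}} V5={{q7},{q1,q7},{q3,q7},{q4,q7},{q5,q7},{q6,q7},{q1,q3,q7},{q4,q5,q7}}
  V12={{q3,q5}} V13={{q3},{q1,q3},{q2,q3},{q3,q5},{q3,q7},{q1,q2,q3},{q1,q3,q7}} V14={{q3},{q1,q3},{q2,q3},{q3,q5},{q3,q7},{q1,q2,q3},{q1,q3,q7}} V15={{q3,q7},{q1,q3,q7}} V23={{q3,q5},{q4,q5},{q5,q6},{q4,q5,q6},{q4,q5,q7}} V24={{q3,q5},{q5,q6},{q4,q5,q6}} V25={{q5,q7},{q4,q5,q7}} V34={{q3},{q6},{q1,q2},{q1,q3},{q2,q3},{q3,q5},{q3,q7},{q4,q6},{q5,q6},{q6,q7},{q1,q2,q3},{q1,q3,q7},{q4,q5,q6}} V35={{q1,q7},{q3,q7},{q4,q7},{q6,q7},{q1,q3,q7},{q4,q5,q7}} V45={{q3,q7},{q6,q7},{q1,q3,q7}}
  V123={{q3,q5}} V124={{q3,q5}} V134={{q3},{q1,q3},{q2,q3},{q3,q5},{q3,q7},{q1,q2,q3},{q1,q3,q7}} V135={{q3,q7},{q1,q3,q7}} V145={{q3,q7},{q1,q3,q7}} V234={{q3,q5},{q5,q6},{q4,q5,q6}} V235={{q4,q5,q7}} V345={{q3,q7},{q6,q7},{q1,q3,q7}}
  V1234={{q3,q5}} V1345={{q3,q7},{q1,q3,q7}}
components per intersection:
  V1: {{q3},{q1,q3},{q2,q3},{q3,q5},{q3,q7},{q1,q2,q3},{q1,q3,q7}}
  V2: {{q5},{q3,q5},{q4,q5},{q5,q6},{q5,q7},{q4,q5,q6},{q4,q5,q7}}
  V3: {{q1},{q3},{q1,q2},{q1,q3},{q1,q7},{q2,q3},{q3,q5},{q3,q7},{q1,q2,q3},{q1,q3,q7}} {{q4},{q6},{q4,q5},{q4,q6},{q4,q7},{q5,q6},{q6,q7},{q4,q5,q6},{q4,q5,q7}}
  V4: {{q2},{q3},{q1,q2},{q1,q3},{q2,q3},{q3,q5},{q3,q7},{q1,q2,q3},{q1,q3,q7}} {{q6},{q4,q6},{q5,q6},{q6,q7},{q4,q5,q6}}
  V5: {{q7},{q1,q7},{q3,q7},{q4,q7},{q5,q7},{q6,q7},{q1,q3,q7},{q4,q5,q7}}
  V12: {{q3,q5}}
  V13: {{q3},{q1,q3},{q2,q3},{q3,q5},{q3,q7},{q1,q2,q3},{q1,q3,q7}}
  V14: {{q3},{q1,q3},{q2,q3},{q3,q5},{q3,q7},{q1,q2,q3},{q1,q3,q7}}
  V15: {{q3,q7},{q1,q3,q7}}
  V23: {{q3,q5}} {{q4,q5},{q5,q6},{q4,q5,q6},{q4,q5,q7}}
  V24: {{q3,q5}} {{q5,q6},{q4,q5,q6}}
  V25: {{q5,q7},{q4,q5,q7}}
  V34: {{q3},{q1,q2},{q1,q3},{q2,q3},{q3,q5},{q3,q7},{q1,q2,q3},{q1,q3,q7}} {{q6},{q4,q6},{q5,q6},{q6,q7},{q4,q5,q6}}
  V35: {{q1,q7},{q3,q7},{q1,q3,q7}} {{q4,q7},{q4,q5,q7}} {{q6,q7}}
  V45: {{q3,q7},{q1,q3,q7}} {{q6,q7}}
  V123: {{q3,q5}}
  V124: {{q3,q5}}
  V134: {{q3},{q1,q3},{q2,q3},{q3,q5},{q3,q7},{q1,q2,q3},{q1,q3,q7}}
  V135: {{q3,q7},{q1,q3,q7}}
  V145: {{q3,q7},{q1,q3,q7}}
  V234: {{q3,q5}} {{q5,q6},{q4,q5,q6}}
  V235: {{q4,q5,q7}}
  V345: {{q3,q7},{q1,q3,q7}} {{q6,q7}}
  V1234: {{q3,q5}}
  V1345: {{q3,q7},{q1,q3,q7}}
C dims 7,16,10,2; δ0: rk 6, SNF 1^6; δ1: rk 8, SNF 1^8; δ2: rk 2, SNF 1^2
Ȟ^0 = (7 − 6) − 0 = 1, so Ȟ^0 ≅ Z
Ȟ^1 = (16 − 8) − 6 = 2, so Ȟ^1 ≅ Z^2
Ȟ^2 = (10 − 2) − 8 = 0, so Ȟ^2 ≅ 0
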